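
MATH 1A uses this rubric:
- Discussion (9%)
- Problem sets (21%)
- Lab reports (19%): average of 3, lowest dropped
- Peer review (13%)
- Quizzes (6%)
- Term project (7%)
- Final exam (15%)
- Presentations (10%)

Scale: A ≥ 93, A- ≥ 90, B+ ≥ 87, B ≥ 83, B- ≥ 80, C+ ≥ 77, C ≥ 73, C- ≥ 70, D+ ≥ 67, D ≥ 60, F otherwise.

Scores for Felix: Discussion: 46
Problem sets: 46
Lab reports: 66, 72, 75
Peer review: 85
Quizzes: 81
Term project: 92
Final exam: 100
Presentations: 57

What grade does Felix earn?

Lab reports: drop 66 → average of remaining 2 = 147/2 = 73.5
Weighted total:
  Discussion 46 × 0.09 = 4.14
  Problem sets 46 × 0.21 = 9.66
  Lab reports 73.5 × 0.19 = 13.965
  Peer review 85 × 0.13 = 11.05
  Quizzes 81 × 0.06 = 4.86
  Term project 92 × 0.07 = 6.44
  Final exam 100 × 0.15 = 15
  Presentations 57 × 0.1 = 5.7
Sum = 70.815
70.815 is ≥ 70 and < 73 → C-

C-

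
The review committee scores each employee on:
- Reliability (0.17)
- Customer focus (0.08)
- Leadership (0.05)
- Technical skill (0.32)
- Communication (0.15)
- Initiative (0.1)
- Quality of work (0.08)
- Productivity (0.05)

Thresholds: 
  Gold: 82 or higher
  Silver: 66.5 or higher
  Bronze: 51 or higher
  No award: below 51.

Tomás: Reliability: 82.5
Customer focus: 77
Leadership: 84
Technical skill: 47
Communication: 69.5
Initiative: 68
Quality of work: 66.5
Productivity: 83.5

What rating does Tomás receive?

Bronze

Weighted total:
  Reliability 82.5 × 0.17 = 14.025
  Customer focus 77 × 0.08 = 6.16
  Leadership 84 × 0.05 = 4.2
  Technical skill 47 × 0.32 = 15.04
  Communication 69.5 × 0.15 = 10.425
  Initiative 68 × 0.1 = 6.8
  Quality of work 66.5 × 0.08 = 5.32
  Productivity 83.5 × 0.05 = 4.175
Sum = 66.145
66.145 is ≥ 51 and < 66.5 → Bronze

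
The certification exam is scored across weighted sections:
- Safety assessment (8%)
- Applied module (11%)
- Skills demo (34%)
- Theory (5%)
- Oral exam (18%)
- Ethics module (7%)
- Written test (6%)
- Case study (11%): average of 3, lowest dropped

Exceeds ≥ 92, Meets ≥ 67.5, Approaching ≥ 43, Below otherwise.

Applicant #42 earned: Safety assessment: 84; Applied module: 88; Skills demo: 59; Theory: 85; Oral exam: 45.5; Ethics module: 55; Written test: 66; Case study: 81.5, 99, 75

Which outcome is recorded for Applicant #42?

Case study: drop 75 → average of remaining 2 = 180.5/2 = 90.25
Weighted total:
  Safety assessment 84 × 0.08 = 6.72
  Applied module 88 × 0.11 = 9.68
  Skills demo 59 × 0.34 = 20.06
  Theory 85 × 0.05 = 4.25
  Oral exam 45.5 × 0.18 = 8.19
  Ethics module 55 × 0.07 = 3.85
  Written test 66 × 0.06 = 3.96
  Case study 90.25 × 0.11 = 9.9275
Sum = 66.6375
66.6375 is ≥ 43 and < 67.5 → Approaching

Approaching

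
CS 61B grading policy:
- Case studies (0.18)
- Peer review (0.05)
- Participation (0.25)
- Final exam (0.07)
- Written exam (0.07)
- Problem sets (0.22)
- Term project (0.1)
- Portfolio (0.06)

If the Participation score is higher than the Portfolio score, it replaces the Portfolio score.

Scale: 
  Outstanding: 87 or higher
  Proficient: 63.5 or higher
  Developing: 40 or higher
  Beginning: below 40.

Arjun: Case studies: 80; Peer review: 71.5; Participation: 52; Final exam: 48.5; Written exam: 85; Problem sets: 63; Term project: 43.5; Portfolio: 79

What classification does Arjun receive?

Developing

Participation (52) ≤ Portfolio (79), so Portfolio stays at 79.
Weighted total:
  Case studies 80 × 0.18 = 14.4
  Peer review 71.5 × 0.05 = 3.575
  Participation 52 × 0.25 = 13
  Final exam 48.5 × 0.07 = 3.395
  Written exam 85 × 0.07 = 5.95
  Problem sets 63 × 0.22 = 13.86
  Term project 43.5 × 0.1 = 4.35
  Portfolio 79 × 0.06 = 4.74
Sum = 63.27
63.27 is ≥ 40 and < 63.5 → Developing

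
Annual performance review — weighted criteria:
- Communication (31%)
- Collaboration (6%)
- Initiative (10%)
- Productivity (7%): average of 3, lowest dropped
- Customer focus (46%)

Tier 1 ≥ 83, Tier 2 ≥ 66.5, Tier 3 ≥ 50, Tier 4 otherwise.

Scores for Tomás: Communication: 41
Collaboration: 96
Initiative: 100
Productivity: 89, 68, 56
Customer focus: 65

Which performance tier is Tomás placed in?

Productivity: drop 56 → average of remaining 2 = 157/2 = 78.5
Weighted total:
  Communication 41 × 0.31 = 12.71
  Collaboration 96 × 0.06 = 5.76
  Initiative 100 × 0.1 = 10
  Productivity 78.5 × 0.07 = 5.495
  Customer focus 65 × 0.46 = 29.9
Sum = 63.865
63.865 is ≥ 50 and < 66.5 → Tier 3

Tier 3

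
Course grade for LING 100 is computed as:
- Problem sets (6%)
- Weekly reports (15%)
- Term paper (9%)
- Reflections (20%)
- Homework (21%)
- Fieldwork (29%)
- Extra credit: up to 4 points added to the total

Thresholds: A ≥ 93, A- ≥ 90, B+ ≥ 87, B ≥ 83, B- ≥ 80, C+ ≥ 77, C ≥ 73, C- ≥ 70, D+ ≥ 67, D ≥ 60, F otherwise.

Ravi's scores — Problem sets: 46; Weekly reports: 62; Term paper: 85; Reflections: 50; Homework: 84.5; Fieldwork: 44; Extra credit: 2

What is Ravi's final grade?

Weighted total:
  Problem sets 46 × 0.06 = 2.76
  Weekly reports 62 × 0.15 = 9.3
  Term paper 85 × 0.09 = 7.65
  Reflections 50 × 0.2 = 10
  Homework 84.5 × 0.21 = 17.745
  Fieldwork 44 × 0.29 = 12.76
Sum = 60.215
Extra credit: 60.215 + 2 = 62.215
62.215 is ≥ 60 and < 67 → D

D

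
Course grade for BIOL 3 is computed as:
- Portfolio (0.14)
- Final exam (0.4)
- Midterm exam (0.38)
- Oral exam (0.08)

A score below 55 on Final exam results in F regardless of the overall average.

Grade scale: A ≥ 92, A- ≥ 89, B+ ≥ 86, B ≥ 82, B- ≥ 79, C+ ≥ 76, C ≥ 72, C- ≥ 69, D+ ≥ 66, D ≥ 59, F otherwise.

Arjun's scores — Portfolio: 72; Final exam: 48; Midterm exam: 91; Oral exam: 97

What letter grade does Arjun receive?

Final exam score 48 < 55: minimum not met.
Weighted total:
  Portfolio 72 × 0.14 = 10.08
  Final exam 48 × 0.4 = 19.2
  Midterm exam 91 × 0.38 = 34.58
  Oral exam 97 × 0.08 = 7.76
Sum = 71.62
Because the Final exam minimum was not met, the result is F.

F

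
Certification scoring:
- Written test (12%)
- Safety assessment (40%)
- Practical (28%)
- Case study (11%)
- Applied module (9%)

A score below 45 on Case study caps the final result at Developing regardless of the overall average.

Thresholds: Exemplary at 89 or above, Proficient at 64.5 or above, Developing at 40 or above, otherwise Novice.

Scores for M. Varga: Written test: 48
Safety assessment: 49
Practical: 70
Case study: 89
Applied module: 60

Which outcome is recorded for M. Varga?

Developing

Case study score 89 ≥ 45: minimum met.
Weighted total:
  Written test 48 × 0.12 = 5.76
  Safety assessment 49 × 0.4 = 19.6
  Practical 70 × 0.28 = 19.6
  Case study 89 × 0.11 = 9.79
  Applied module 60 × 0.09 = 5.4
Sum = 60.15
60.15 is ≥ 40 and < 64.5 → Developing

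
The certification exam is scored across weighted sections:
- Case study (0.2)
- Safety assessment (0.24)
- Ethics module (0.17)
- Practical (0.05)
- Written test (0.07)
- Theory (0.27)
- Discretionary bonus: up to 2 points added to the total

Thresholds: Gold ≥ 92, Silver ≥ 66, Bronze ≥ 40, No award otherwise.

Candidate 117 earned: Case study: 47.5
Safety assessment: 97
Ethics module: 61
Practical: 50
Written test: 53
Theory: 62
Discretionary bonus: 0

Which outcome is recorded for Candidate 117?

Weighted total:
  Case study 47.5 × 0.2 = 9.5
  Safety assessment 97 × 0.24 = 23.28
  Ethics module 61 × 0.17 = 10.37
  Practical 50 × 0.05 = 2.5
  Written test 53 × 0.07 = 3.71
  Theory 62 × 0.27 = 16.74
Sum = 66.1
Discretionary bonus: 66.1 + 0 = 66.1
66.1 is ≥ 66 and < 92 → Silver

Silver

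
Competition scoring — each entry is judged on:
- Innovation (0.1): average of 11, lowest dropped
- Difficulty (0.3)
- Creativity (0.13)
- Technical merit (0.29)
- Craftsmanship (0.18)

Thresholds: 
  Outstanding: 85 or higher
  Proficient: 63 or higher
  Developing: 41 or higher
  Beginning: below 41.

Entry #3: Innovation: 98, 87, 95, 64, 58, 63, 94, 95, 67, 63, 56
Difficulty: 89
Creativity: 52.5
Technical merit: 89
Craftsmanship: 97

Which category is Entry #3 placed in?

Proficient

Innovation: drop 56 → average of remaining 10 = 784/10 = 78.4
Weighted total:
  Innovation 78.4 × 0.1 = 7.84
  Difficulty 89 × 0.3 = 26.7
  Creativity 52.5 × 0.13 = 6.825
  Technical merit 89 × 0.29 = 25.81
  Craftsmanship 97 × 0.18 = 17.46
Sum = 84.635
84.635 is ≥ 63 and < 85 → Proficient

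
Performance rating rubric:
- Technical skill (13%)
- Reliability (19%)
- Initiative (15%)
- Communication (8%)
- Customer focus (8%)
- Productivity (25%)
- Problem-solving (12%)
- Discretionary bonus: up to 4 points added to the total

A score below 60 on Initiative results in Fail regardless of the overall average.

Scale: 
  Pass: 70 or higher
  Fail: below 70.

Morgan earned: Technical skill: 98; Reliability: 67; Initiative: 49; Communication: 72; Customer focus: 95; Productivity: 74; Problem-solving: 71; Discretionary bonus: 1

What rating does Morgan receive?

Fail

Initiative score 49 < 60: minimum not met.
Weighted total:
  Technical skill 98 × 0.13 = 12.74
  Reliability 67 × 0.19 = 12.73
  Initiative 49 × 0.15 = 7.35
  Communication 72 × 0.08 = 5.76
  Customer focus 95 × 0.08 = 7.6
  Productivity 74 × 0.25 = 18.5
  Problem-solving 71 × 0.12 = 8.52
Sum = 73.2
Discretionary bonus: 73.2 + 1 = 74.2
Because the Initiative minimum was not met, the result is Fail.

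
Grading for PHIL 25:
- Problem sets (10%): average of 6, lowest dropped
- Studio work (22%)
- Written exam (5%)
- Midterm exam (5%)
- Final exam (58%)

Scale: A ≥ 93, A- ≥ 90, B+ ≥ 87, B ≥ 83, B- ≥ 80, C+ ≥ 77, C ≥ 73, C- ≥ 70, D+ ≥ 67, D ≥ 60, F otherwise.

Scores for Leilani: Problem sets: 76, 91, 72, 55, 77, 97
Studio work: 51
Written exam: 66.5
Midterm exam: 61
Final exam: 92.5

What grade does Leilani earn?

C+

Problem sets: drop 55 → average of remaining 5 = 413/5 = 82.6
Weighted total:
  Problem sets 82.6 × 0.1 = 8.26
  Studio work 51 × 0.22 = 11.22
  Written exam 66.5 × 0.05 = 3.325
  Midterm exam 61 × 0.05 = 3.05
  Final exam 92.5 × 0.58 = 53.65
Sum = 79.505
79.505 is ≥ 77 and < 80 → C+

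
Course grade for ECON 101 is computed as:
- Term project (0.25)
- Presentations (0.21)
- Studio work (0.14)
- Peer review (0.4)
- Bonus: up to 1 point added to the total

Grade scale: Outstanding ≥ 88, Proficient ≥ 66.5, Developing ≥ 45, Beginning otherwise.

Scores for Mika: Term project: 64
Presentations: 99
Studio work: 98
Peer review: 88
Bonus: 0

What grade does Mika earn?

Proficient

Weighted total:
  Term project 64 × 0.25 = 16
  Presentations 99 × 0.21 = 20.79
  Studio work 98 × 0.14 = 13.72
  Peer review 88 × 0.4 = 35.2
Sum = 85.71
Bonus: 85.71 + 0 = 85.71
85.71 is ≥ 66.5 and < 88 → Proficient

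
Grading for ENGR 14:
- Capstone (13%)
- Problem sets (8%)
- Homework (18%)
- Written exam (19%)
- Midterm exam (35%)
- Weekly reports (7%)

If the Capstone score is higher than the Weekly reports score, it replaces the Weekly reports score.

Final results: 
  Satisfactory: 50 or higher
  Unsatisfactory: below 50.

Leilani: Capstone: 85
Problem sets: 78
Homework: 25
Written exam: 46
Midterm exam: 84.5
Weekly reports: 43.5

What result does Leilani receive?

Satisfactory

Capstone (85) > Weekly reports (43.5), so Weekly reports counts as 85.
Weighted total:
  Capstone 85 × 0.13 = 11.05
  Problem sets 78 × 0.08 = 6.24
  Homework 25 × 0.18 = 4.5
  Written exam 46 × 0.19 = 8.74
  Midterm exam 84.5 × 0.35 = 29.575
  Weekly reports 85 × 0.07 = 5.95
Sum = 66.055
66.055 ≥ 50 → Satisfactory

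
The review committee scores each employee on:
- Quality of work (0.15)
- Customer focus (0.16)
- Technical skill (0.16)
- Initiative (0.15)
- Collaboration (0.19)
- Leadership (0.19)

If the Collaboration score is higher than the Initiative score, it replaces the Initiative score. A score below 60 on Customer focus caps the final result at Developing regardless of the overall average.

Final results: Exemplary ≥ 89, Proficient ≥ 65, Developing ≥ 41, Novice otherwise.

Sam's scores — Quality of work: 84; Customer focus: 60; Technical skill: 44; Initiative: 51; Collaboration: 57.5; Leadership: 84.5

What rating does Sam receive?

Developing

Collaboration (57.5) > Initiative (51), so Initiative counts as 57.5.
Customer focus score 60 ≥ 60: minimum met.
Weighted total:
  Quality of work 84 × 0.15 = 12.6
  Customer focus 60 × 0.16 = 9.6
  Technical skill 44 × 0.16 = 7.04
  Initiative 57.5 × 0.15 = 8.625
  Collaboration 57.5 × 0.19 = 10.925
  Leadership 84.5 × 0.19 = 16.055
Sum = 64.845
64.845 is ≥ 41 and < 65 → Developing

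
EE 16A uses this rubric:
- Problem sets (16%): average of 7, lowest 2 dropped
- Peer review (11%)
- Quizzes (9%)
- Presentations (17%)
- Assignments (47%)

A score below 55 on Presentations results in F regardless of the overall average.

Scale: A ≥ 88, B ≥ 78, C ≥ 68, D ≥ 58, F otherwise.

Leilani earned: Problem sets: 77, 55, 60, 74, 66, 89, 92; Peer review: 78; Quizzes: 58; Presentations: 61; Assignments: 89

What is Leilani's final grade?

Problem sets: drop 55, 60 → average of remaining 5 = 398/5 = 79.6
Presentations score 61 ≥ 55: minimum met.
Weighted total:
  Problem sets 79.6 × 0.16 = 12.736
  Peer review 78 × 0.11 = 8.58
  Quizzes 58 × 0.09 = 5.22
  Presentations 61 × 0.17 = 10.37
  Assignments 89 × 0.47 = 41.83
Sum = 78.736
78.736 is ≥ 78 and < 88 → B

B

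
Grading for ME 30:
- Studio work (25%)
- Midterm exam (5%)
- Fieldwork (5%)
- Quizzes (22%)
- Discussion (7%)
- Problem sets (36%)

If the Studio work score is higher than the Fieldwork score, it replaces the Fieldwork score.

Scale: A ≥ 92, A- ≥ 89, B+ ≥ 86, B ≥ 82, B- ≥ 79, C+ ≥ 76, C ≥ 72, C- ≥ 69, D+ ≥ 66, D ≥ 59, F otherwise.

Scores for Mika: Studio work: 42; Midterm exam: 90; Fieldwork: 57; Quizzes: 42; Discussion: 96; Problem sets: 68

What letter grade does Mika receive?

Studio work (42) ≤ Fieldwork (57), so Fieldwork stays at 57.
Weighted total:
  Studio work 42 × 0.25 = 10.5
  Midterm exam 90 × 0.05 = 4.5
  Fieldwork 57 × 0.05 = 2.85
  Quizzes 42 × 0.22 = 9.24
  Discussion 96 × 0.07 = 6.72
  Problem sets 68 × 0.36 = 24.48
Sum = 58.29
58.29 < 59 → F

F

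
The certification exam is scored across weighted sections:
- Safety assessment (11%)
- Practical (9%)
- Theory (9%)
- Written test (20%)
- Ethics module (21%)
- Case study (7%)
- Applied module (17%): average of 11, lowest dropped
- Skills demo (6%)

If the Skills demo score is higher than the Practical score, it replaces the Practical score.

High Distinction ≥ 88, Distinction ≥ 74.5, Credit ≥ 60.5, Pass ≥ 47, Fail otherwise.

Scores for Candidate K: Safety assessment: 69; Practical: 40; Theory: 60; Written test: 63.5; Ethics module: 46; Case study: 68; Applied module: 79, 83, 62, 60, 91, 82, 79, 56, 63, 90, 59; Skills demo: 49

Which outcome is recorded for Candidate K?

Pass

Applied module: drop 56 → average of remaining 10 = 748/10 = 74.8
Skills demo (49) > Practical (40), so Practical counts as 49.
Weighted total:
  Safety assessment 69 × 0.11 = 7.59
  Practical 49 × 0.09 = 4.41
  Theory 60 × 0.09 = 5.4
  Written test 63.5 × 0.2 = 12.7
  Ethics module 46 × 0.21 = 9.66
  Case study 68 × 0.07 = 4.76
  Applied module 74.8 × 0.17 = 12.716
  Skills demo 49 × 0.06 = 2.94
Sum = 60.176
60.176 is ≥ 47 and < 60.5 → Pass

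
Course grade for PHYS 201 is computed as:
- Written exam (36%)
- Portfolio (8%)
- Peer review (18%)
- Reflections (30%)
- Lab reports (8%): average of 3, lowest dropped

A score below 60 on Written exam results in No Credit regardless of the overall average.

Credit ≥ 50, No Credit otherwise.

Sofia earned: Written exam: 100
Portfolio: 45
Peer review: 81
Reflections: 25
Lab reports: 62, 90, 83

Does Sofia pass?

Credit

Lab reports: drop 62 → average of remaining 2 = 173/2 = 86.5
Written exam score 100 ≥ 60: minimum met.
Weighted total:
  Written exam 100 × 0.36 = 36
  Portfolio 45 × 0.08 = 3.6
  Peer review 81 × 0.18 = 14.58
  Reflections 25 × 0.3 = 7.5
  Lab reports 86.5 × 0.08 = 6.92
Sum = 68.6
68.6 ≥ 50 → Credit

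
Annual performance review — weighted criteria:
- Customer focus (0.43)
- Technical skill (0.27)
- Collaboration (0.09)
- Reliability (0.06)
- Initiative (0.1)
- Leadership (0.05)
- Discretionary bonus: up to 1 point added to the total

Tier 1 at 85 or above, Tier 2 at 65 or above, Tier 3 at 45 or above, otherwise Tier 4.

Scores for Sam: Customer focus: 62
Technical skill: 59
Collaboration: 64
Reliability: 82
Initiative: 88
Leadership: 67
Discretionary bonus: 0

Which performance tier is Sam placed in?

Weighted total:
  Customer focus 62 × 0.43 = 26.66
  Technical skill 59 × 0.27 = 15.93
  Collaboration 64 × 0.09 = 5.76
  Reliability 82 × 0.06 = 4.92
  Initiative 88 × 0.1 = 8.8
  Leadership 67 × 0.05 = 3.35
Sum = 65.42
Discretionary bonus: 65.42 + 0 = 65.42
65.42 is ≥ 65 and < 85 → Tier 2

Tier 2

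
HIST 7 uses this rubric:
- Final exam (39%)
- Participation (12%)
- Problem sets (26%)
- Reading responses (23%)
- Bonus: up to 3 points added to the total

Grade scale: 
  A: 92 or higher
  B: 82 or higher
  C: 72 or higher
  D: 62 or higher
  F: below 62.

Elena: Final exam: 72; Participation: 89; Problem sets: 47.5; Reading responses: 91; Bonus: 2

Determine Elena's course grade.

Weighted total:
  Final exam 72 × 0.39 = 28.08
  Participation 89 × 0.12 = 10.68
  Problem sets 47.5 × 0.26 = 12.35
  Reading responses 91 × 0.23 = 20.93
Sum = 72.04
Bonus: 72.04 + 2 = 74.04
74.04 is ≥ 72 and < 82 → C

C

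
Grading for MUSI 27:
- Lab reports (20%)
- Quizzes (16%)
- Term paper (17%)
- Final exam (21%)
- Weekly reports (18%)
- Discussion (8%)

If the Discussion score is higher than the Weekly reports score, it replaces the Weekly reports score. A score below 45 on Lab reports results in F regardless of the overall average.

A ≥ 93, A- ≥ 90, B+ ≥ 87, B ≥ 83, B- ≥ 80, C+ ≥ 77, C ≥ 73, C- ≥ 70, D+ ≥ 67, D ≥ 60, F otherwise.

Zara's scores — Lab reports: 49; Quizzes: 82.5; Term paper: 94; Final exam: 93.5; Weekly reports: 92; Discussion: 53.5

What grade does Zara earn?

C+

Discussion (53.5) ≤ Weekly reports (92), so Weekly reports stays at 92.
Lab reports score 49 ≥ 45: minimum met.
Weighted total:
  Lab reports 49 × 0.2 = 9.8
  Quizzes 82.5 × 0.16 = 13.2
  Term paper 94 × 0.17 = 15.98
  Final exam 93.5 × 0.21 = 19.635
  Weekly reports 92 × 0.18 = 16.56
  Discussion 53.5 × 0.08 = 4.28
Sum = 79.455
79.455 is ≥ 77 and < 80 → C+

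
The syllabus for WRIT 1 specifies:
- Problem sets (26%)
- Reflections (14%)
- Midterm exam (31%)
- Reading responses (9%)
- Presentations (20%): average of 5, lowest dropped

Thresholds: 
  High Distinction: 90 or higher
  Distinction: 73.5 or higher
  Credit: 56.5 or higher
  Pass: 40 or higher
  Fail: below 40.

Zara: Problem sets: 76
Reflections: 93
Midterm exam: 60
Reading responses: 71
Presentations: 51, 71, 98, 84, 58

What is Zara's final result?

Presentations: drop 51 → average of remaining 4 = 311/4 = 77.75
Weighted total:
  Problem sets 76 × 0.26 = 19.76
  Reflections 93 × 0.14 = 13.02
  Midterm exam 60 × 0.31 = 18.6
  Reading responses 71 × 0.09 = 6.39
  Presentations 77.75 × 0.2 = 15.55
Sum = 73.32
73.32 is ≥ 56.5 and < 73.5 → Credit

Credit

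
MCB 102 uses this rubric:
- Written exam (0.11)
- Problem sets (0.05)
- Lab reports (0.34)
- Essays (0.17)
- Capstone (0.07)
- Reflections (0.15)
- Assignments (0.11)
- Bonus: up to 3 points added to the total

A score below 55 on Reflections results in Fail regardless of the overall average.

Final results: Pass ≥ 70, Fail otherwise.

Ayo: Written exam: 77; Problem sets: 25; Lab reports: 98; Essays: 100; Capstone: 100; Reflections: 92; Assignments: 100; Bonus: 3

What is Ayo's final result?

Pass

Reflections score 92 ≥ 55: minimum met.
Weighted total:
  Written exam 77 × 0.11 = 8.47
  Problem sets 25 × 0.05 = 1.25
  Lab reports 98 × 0.34 = 33.32
  Essays 100 × 0.17 = 17
  Capstone 100 × 0.07 = 7
  Reflections 92 × 0.15 = 13.8
  Assignments 100 × 0.11 = 11
Sum = 91.84
Bonus: 91.84 + 3 = 94.84
94.84 ≥ 70 → Pass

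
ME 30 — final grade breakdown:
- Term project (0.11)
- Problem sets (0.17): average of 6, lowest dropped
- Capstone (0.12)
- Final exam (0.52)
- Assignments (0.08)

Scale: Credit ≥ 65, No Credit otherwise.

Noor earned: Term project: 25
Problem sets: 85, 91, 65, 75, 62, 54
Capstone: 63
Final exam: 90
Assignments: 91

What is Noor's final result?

Credit

Problem sets: drop 54 → average of remaining 5 = 378/5 = 75.6
Weighted total:
  Term project 25 × 0.11 = 2.75
  Problem sets 75.6 × 0.17 = 12.852
  Capstone 63 × 0.12 = 7.56
  Final exam 90 × 0.52 = 46.8
  Assignments 91 × 0.08 = 7.28
Sum = 77.242
77.242 ≥ 65 → Credit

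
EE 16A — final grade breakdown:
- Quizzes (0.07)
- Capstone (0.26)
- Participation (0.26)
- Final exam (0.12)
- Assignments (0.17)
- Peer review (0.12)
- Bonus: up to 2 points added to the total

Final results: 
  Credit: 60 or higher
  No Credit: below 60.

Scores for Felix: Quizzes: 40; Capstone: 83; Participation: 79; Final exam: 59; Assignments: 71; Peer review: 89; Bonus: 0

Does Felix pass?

Credit

Weighted total:
  Quizzes 40 × 0.07 = 2.8
  Capstone 83 × 0.26 = 21.58
  Participation 79 × 0.26 = 20.54
  Final exam 59 × 0.12 = 7.08
  Assignments 71 × 0.17 = 12.07
  Peer review 89 × 0.12 = 10.68
Sum = 74.75
Bonus: 74.75 + 0 = 74.75
74.75 ≥ 60 → Credit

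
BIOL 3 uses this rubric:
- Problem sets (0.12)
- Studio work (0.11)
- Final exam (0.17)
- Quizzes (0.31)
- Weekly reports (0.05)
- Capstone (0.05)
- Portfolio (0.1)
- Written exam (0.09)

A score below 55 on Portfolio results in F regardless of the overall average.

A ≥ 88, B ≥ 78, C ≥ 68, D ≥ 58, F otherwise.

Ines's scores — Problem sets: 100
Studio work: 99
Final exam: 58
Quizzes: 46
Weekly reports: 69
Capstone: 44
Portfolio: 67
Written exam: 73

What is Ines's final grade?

Portfolio score 67 ≥ 55: minimum met.
Weighted total:
  Problem sets 100 × 0.12 = 12
  Studio work 99 × 0.11 = 10.89
  Final exam 58 × 0.17 = 9.86
  Quizzes 46 × 0.31 = 14.26
  Weekly reports 69 × 0.05 = 3.45
  Capstone 44 × 0.05 = 2.2
  Portfolio 67 × 0.1 = 6.7
  Written exam 73 × 0.09 = 6.57
Sum = 65.93
65.93 is ≥ 58 and < 68 → D

D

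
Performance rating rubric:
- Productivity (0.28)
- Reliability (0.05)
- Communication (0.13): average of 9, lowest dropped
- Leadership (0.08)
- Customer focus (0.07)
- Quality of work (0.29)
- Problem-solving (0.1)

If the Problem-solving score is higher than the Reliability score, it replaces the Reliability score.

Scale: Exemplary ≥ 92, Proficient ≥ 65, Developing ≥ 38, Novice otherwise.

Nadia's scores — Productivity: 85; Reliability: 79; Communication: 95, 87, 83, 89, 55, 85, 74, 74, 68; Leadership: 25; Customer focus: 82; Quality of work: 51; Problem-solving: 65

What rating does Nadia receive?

Communication: drop 55 → average of remaining 8 = 655/8 = 81.875
Problem-solving (65) ≤ Reliability (79), so Reliability stays at 79.
Weighted total:
  Productivity 85 × 0.28 = 23.8
  Reliability 79 × 0.05 = 3.95
  Communication 81.875 × 0.13 = 10.64375
  Leadership 25 × 0.08 = 2
  Customer focus 82 × 0.07 = 5.74
  Quality of work 51 × 0.29 = 14.79
  Problem-solving 65 × 0.1 = 6.5
Sum = 67.42375
67.42375 is ≥ 65 and < 92 → Proficient

Proficient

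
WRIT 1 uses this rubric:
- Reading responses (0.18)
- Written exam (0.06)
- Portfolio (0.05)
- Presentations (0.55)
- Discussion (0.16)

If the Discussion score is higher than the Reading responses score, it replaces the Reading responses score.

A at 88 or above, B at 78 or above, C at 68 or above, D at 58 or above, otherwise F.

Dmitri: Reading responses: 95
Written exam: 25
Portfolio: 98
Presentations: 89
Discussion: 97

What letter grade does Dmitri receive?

A

Discussion (97) > Reading responses (95), so Reading responses counts as 97.
Weighted total:
  Reading responses 97 × 0.18 = 17.46
  Written exam 25 × 0.06 = 1.5
  Portfolio 98 × 0.05 = 4.9
  Presentations 89 × 0.55 = 48.95
  Discussion 97 × 0.16 = 15.52
Sum = 88.33
88.33 ≥ 88 → A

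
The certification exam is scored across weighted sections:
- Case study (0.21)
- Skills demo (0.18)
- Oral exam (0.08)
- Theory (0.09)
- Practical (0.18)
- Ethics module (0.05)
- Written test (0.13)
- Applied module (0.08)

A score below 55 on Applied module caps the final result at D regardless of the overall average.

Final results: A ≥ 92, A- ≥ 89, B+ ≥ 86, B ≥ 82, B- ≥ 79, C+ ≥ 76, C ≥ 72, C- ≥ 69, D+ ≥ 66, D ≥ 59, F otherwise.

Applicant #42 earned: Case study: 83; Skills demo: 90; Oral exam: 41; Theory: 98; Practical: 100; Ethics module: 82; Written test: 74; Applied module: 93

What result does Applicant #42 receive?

Applied module score 93 ≥ 55: minimum met.
Weighted total:
  Case study 83 × 0.21 = 17.43
  Skills demo 90 × 0.18 = 16.2
  Oral exam 41 × 0.08 = 3.28
  Theory 98 × 0.09 = 8.82
  Practical 100 × 0.18 = 18
  Ethics module 82 × 0.05 = 4.1
  Written test 74 × 0.13 = 9.62
  Applied module 93 × 0.08 = 7.44
Sum = 84.89
84.89 is ≥ 82 and < 86 → B

B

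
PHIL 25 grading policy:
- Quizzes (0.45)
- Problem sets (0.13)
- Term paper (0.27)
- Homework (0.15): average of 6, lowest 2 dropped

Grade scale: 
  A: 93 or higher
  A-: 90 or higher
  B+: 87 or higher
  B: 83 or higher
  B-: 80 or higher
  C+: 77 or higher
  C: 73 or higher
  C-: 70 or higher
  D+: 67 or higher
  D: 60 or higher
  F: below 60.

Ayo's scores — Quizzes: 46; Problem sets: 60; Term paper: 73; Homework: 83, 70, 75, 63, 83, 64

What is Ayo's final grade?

F

Homework: drop 63, 64 → average of remaining 4 = 311/4 = 77.75
Weighted total:
  Quizzes 46 × 0.45 = 20.7
  Problem sets 60 × 0.13 = 7.8
  Term paper 73 × 0.27 = 19.71
  Homework 77.75 × 0.15 = 11.6625
Sum = 59.8725
59.8725 < 60 → F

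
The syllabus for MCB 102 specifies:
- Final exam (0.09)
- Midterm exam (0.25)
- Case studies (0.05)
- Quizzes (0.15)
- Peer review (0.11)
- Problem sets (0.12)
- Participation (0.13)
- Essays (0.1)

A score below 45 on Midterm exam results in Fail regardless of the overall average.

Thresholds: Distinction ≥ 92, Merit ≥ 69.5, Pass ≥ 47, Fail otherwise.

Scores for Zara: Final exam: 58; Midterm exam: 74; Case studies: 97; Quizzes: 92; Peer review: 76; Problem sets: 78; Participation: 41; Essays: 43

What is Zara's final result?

Merit

Midterm exam score 74 ≥ 45: minimum met.
Weighted total:
  Final exam 58 × 0.09 = 5.22
  Midterm exam 74 × 0.25 = 18.5
  Case studies 97 × 0.05 = 4.85
  Quizzes 92 × 0.15 = 13.8
  Peer review 76 × 0.11 = 8.36
  Problem sets 78 × 0.12 = 9.36
  Participation 41 × 0.13 = 5.33
  Essays 43 × 0.1 = 4.3
Sum = 69.72
69.72 is ≥ 69.5 and < 92 → Merit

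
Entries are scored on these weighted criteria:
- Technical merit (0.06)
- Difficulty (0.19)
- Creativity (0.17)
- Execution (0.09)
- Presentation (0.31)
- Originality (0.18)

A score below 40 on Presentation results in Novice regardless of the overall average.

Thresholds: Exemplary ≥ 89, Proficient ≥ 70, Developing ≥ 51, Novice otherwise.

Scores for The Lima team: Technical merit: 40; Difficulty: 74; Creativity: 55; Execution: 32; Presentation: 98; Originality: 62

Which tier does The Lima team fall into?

Presentation score 98 ≥ 40: minimum met.
Weighted total:
  Technical merit 40 × 0.06 = 2.4
  Difficulty 74 × 0.19 = 14.06
  Creativity 55 × 0.17 = 9.35
  Execution 32 × 0.09 = 2.88
  Presentation 98 × 0.31 = 30.38
  Originality 62 × 0.18 = 11.16
Sum = 70.23
70.23 is ≥ 70 and < 89 → Proficient

Proficient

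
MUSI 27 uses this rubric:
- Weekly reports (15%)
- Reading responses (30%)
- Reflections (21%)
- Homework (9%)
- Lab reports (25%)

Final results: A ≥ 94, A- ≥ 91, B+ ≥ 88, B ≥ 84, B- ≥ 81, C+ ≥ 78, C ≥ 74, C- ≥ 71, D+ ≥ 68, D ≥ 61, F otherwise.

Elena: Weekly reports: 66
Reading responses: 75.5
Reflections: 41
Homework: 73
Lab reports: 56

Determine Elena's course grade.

Weighted total:
  Weekly reports 66 × 0.15 = 9.9
  Reading responses 75.5 × 0.3 = 22.65
  Reflections 41 × 0.21 = 8.61
  Homework 73 × 0.09 = 6.57
  Lab reports 56 × 0.25 = 14
Sum = 61.73
61.73 is ≥ 61 and < 68 → D

D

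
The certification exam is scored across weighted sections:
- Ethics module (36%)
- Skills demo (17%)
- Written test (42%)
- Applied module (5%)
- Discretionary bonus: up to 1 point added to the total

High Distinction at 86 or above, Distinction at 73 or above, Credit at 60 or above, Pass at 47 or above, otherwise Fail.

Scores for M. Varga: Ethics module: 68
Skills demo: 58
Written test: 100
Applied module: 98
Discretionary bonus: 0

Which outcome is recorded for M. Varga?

Distinction

Weighted total:
  Ethics module 68 × 0.36 = 24.48
  Skills demo 58 × 0.17 = 9.86
  Written test 100 × 0.42 = 42
  Applied module 98 × 0.05 = 4.9
Sum = 81.24
Discretionary bonus: 81.24 + 0 = 81.24
81.24 is ≥ 73 and < 86 → Distinction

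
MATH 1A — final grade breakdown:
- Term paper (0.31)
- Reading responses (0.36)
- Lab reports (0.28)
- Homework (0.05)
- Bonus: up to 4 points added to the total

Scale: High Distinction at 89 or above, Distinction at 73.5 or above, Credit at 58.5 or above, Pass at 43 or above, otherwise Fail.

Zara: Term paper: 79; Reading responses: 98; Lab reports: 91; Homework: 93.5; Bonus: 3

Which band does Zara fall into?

Weighted total:
  Term paper 79 × 0.31 = 24.49
  Reading responses 98 × 0.36 = 35.28
  Lab reports 91 × 0.28 = 25.48
  Homework 93.5 × 0.05 = 4.675
Sum = 89.925
Bonus: 89.925 + 3 = 92.925
92.925 ≥ 89 → High Distinction

High Distinction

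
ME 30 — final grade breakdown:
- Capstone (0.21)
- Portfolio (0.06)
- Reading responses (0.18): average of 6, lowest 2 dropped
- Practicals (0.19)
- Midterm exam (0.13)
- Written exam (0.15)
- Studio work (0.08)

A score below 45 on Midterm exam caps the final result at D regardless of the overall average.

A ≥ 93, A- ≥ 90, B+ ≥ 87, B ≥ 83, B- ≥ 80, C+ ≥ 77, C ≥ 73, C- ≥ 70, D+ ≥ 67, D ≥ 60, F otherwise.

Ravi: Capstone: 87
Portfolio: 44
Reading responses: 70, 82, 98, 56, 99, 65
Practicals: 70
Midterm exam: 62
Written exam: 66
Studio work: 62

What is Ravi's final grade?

Reading responses: drop 56, 65 → average of remaining 4 = 349/4 = 87.25
Midterm exam score 62 ≥ 45: minimum met.
Weighted total:
  Capstone 87 × 0.21 = 18.27
  Portfolio 44 × 0.06 = 2.64
  Reading responses 87.25 × 0.18 = 15.705
  Practicals 70 × 0.19 = 13.3
  Midterm exam 62 × 0.13 = 8.06
  Written exam 66 × 0.15 = 9.9
  Studio work 62 × 0.08 = 4.96
Sum = 72.835
72.835 is ≥ 70 and < 73 → C-

C-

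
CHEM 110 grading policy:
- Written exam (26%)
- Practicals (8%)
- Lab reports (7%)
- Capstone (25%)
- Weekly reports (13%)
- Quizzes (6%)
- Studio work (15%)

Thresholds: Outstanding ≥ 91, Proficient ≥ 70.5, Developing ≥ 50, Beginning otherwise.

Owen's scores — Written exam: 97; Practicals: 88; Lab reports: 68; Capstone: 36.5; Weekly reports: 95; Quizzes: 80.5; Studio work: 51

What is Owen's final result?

Proficient

Weighted total:
  Written exam 97 × 0.26 = 25.22
  Practicals 88 × 0.08 = 7.04
  Lab reports 68 × 0.07 = 4.76
  Capstone 36.5 × 0.25 = 9.125
  Weekly reports 95 × 0.13 = 12.35
  Quizzes 80.5 × 0.06 = 4.83
  Studio work 51 × 0.15 = 7.65
Sum = 70.975
70.975 is ≥ 70.5 and < 91 → Proficient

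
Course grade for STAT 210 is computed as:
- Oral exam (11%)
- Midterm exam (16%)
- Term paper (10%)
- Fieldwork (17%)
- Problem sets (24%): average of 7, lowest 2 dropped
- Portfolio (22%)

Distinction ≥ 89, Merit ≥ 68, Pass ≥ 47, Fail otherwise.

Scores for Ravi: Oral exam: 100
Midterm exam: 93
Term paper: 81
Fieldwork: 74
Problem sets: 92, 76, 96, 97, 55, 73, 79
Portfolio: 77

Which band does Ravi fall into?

Problem sets: drop 55, 73 → average of remaining 5 = 440/5 = 88
Weighted total:
  Oral exam 100 × 0.11 = 11
  Midterm exam 93 × 0.16 = 14.88
  Term paper 81 × 0.1 = 8.1
  Fieldwork 74 × 0.17 = 12.58
  Problem sets 88 × 0.24 = 21.12
  Portfolio 77 × 0.22 = 16.94
Sum = 84.62
84.62 is ≥ 68 and < 89 → Merit

Merit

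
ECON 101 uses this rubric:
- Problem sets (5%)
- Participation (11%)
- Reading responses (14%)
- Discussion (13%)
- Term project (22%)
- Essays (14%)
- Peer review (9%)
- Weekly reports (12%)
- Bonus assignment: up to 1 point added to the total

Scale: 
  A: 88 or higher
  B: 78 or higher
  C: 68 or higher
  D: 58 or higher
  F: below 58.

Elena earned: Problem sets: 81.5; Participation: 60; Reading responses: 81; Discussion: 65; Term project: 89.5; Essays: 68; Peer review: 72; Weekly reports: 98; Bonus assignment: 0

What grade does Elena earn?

Weighted total:
  Problem sets 81.5 × 0.05 = 4.075
  Participation 60 × 0.11 = 6.6
  Reading responses 81 × 0.14 = 11.34
  Discussion 65 × 0.13 = 8.45
  Term project 89.5 × 0.22 = 19.69
  Essays 68 × 0.14 = 9.52
  Peer review 72 × 0.09 = 6.48
  Weekly reports 98 × 0.12 = 11.76
Sum = 77.915
Bonus assignment: 77.915 + 0 = 77.915
77.915 is ≥ 68 and < 78 → C

C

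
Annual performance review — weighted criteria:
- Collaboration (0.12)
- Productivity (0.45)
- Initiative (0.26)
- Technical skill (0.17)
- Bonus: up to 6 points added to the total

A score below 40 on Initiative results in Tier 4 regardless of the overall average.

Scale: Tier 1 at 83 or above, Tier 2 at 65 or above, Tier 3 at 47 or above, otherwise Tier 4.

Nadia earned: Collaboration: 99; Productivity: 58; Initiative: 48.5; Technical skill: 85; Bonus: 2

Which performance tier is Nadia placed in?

Tier 2

Initiative score 48.5 ≥ 40: minimum met.
Weighted total:
  Collaboration 99 × 0.12 = 11.88
  Productivity 58 × 0.45 = 26.1
  Initiative 48.5 × 0.26 = 12.61
  Technical skill 85 × 0.17 = 14.45
Sum = 65.04
Bonus: 65.04 + 2 = 67.04
67.04 is ≥ 65 and < 83 → Tier 2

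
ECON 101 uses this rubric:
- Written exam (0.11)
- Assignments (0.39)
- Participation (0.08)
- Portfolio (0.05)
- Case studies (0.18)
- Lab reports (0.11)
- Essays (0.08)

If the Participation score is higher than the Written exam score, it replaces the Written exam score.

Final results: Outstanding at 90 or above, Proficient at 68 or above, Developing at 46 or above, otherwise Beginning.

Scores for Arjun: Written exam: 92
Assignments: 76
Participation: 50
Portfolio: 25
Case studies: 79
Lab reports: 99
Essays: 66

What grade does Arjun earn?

Proficient

Participation (50) ≤ Written exam (92), so Written exam stays at 92.
Weighted total:
  Written exam 92 × 0.11 = 10.12
  Assignments 76 × 0.39 = 29.64
  Participation 50 × 0.08 = 4
  Portfolio 25 × 0.05 = 1.25
  Case studies 79 × 0.18 = 14.22
  Lab reports 99 × 0.11 = 10.89
  Essays 66 × 0.08 = 5.28
Sum = 75.4
75.4 is ≥ 68 and < 90 → Proficient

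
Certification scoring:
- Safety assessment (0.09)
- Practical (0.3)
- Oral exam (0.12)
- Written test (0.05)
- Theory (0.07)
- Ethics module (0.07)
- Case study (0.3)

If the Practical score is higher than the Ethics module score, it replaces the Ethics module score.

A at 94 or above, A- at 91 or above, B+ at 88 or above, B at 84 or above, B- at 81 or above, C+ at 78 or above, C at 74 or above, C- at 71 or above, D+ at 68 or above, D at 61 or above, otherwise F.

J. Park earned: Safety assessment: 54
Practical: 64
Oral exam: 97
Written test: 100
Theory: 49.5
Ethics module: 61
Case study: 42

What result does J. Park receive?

Practical (64) > Ethics module (61), so Ethics module counts as 64.
Weighted total:
  Safety assessment 54 × 0.09 = 4.86
  Practical 64 × 0.3 = 19.2
  Oral exam 97 × 0.12 = 11.64
  Written test 100 × 0.05 = 5
  Theory 49.5 × 0.07 = 3.465
  Ethics module 64 × 0.07 = 4.48
  Case study 42 × 0.3 = 12.6
Sum = 61.245
61.245 is ≥ 61 and < 68 → D

D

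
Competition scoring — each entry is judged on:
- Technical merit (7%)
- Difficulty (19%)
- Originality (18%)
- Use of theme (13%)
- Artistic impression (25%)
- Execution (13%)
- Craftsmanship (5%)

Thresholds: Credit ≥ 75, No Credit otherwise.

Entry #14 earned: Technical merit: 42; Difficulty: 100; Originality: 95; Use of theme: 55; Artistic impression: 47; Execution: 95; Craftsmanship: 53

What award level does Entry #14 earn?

Weighted total:
  Technical merit 42 × 0.07 = 2.94
  Difficulty 100 × 0.19 = 19
  Originality 95 × 0.18 = 17.1
  Use of theme 55 × 0.13 = 7.15
  Artistic impression 47 × 0.25 = 11.75
  Execution 95 × 0.13 = 12.35
  Craftsmanship 53 × 0.05 = 2.65
Sum = 72.94
72.94 < 75 → No Credit

No Credit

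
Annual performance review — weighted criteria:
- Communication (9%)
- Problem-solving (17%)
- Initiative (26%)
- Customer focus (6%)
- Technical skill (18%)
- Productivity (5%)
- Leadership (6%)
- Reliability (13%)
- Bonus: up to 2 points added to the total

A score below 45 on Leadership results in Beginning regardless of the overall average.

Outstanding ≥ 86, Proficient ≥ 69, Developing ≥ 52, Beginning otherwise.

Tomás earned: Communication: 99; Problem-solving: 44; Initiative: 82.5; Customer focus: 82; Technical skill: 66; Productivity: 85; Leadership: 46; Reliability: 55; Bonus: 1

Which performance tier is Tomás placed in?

Leadership score 46 ≥ 45: minimum met.
Weighted total:
  Communication 99 × 0.09 = 8.91
  Problem-solving 44 × 0.17 = 7.48
  Initiative 82.5 × 0.26 = 21.45
  Customer focus 82 × 0.06 = 4.92
  Technical skill 66 × 0.18 = 11.88
  Productivity 85 × 0.05 = 4.25
  Leadership 46 × 0.06 = 2.76
  Reliability 55 × 0.13 = 7.15
Sum = 68.8
Bonus: 68.8 + 1 = 69.8
69.8 is ≥ 69 and < 86 → Proficient

Proficient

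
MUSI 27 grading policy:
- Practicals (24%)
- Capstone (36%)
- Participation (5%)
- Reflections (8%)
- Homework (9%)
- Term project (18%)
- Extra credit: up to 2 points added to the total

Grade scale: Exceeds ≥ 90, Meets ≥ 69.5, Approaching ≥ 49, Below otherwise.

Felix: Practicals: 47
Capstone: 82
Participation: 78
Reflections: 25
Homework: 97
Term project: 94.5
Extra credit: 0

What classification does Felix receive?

Weighted total:
  Practicals 47 × 0.24 = 11.28
  Capstone 82 × 0.36 = 29.52
  Participation 78 × 0.05 = 3.9
  Reflections 25 × 0.08 = 2
  Homework 97 × 0.09 = 8.73
  Term project 94.5 × 0.18 = 17.01
Sum = 72.44
Extra credit: 72.44 + 0 = 72.44
72.44 is ≥ 69.5 and < 90 → Meets

Meets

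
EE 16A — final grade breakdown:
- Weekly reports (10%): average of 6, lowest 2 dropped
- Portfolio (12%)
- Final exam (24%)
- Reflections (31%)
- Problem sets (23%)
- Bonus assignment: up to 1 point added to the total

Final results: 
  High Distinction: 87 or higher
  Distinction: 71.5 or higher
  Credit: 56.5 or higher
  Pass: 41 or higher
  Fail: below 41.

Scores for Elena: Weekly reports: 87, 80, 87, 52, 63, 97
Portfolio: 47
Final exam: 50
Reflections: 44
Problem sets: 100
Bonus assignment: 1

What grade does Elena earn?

Credit

Weekly reports: drop 52, 63 → average of remaining 4 = 351/4 = 87.75
Weighted total:
  Weekly reports 87.75 × 0.1 = 8.775
  Portfolio 47 × 0.12 = 5.64
  Final exam 50 × 0.24 = 12
  Reflections 44 × 0.31 = 13.64
  Problem sets 100 × 0.23 = 23
Sum = 63.055
Bonus assignment: 63.055 + 1 = 64.055
64.055 is ≥ 56.5 and < 71.5 → Credit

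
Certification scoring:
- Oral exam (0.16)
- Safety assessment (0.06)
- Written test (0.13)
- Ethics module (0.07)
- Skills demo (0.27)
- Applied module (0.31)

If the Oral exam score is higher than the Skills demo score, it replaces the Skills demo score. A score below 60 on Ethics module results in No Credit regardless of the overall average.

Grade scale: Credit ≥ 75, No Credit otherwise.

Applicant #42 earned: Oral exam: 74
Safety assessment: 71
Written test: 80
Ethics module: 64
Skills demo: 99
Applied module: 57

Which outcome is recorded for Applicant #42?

Oral exam (74) ≤ Skills demo (99), so Skills demo stays at 99.
Ethics module score 64 ≥ 60: minimum met.
Weighted total:
  Oral exam 74 × 0.16 = 11.84
  Safety assessment 71 × 0.06 = 4.26
  Written test 80 × 0.13 = 10.4
  Ethics module 64 × 0.07 = 4.48
  Skills demo 99 × 0.27 = 26.73
  Applied module 57 × 0.31 = 17.67
Sum = 75.38
75.38 ≥ 75 → Credit

Credit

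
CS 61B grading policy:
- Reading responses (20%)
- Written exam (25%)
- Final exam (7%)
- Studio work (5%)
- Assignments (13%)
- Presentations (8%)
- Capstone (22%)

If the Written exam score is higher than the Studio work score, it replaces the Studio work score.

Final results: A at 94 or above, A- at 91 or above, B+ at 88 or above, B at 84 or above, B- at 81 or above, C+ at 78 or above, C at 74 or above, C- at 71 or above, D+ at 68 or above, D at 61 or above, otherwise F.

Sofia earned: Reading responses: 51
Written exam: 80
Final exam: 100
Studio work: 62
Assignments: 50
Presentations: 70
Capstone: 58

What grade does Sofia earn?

Written exam (80) > Studio work (62), so Studio work counts as 80.
Weighted total:
  Reading responses 51 × 0.2 = 10.2
  Written exam 80 × 0.25 = 20
  Final exam 100 × 0.07 = 7
  Studio work 80 × 0.05 = 4
  Assignments 50 × 0.13 = 6.5
  Presentations 70 × 0.08 = 5.6
  Capstone 58 × 0.22 = 12.76
Sum = 66.06
66.06 is ≥ 61 and < 68 → D

D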